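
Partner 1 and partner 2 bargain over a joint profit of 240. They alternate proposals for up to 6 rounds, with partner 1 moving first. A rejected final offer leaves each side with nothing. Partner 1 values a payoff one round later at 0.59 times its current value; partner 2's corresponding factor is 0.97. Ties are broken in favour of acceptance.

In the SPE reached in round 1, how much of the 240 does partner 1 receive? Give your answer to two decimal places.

Round 6 (partner 2 proposes): rejection yields 0 for partner 1; partner 2 offers 0 and keeps 240.
Round 5 (partner 1 proposes): partner 2 can get 240 next round, worth 0.97 × 240 = 232.8 now. Partner 1 offers 232.8 and keeps 240 − 232.8 = 7.2.
Round 4 (partner 2 proposes): partner 1 can get 7.2 next round, worth 0.59 × 7.2 = 4.248 now, so partner 2 offers 4.248, keeping 235.752.
Round 3 (partner 1 proposes): partner 2 can get 235.752 next round, worth 0.97 × 235.752 = 228.67944 now, so partner 1 offers 228.67944, keeping 11.32056.
Round 2 (partner 2 proposes): partner 1 can get 11.32056 next round, worth 0.59 × 11.32056 = 6.6791304 now, so partner 2 offers 6.6791304, keeping 233.3208696.
Round 1 (partner 1 proposes): partner 2 can get 233.3208696 next round, worth 0.97 × 233.3208696 = 226.321243512 now. Partner 1 offers 226.321243512 and keeps 240 − 226.321243512 = 13.678756488.

13.68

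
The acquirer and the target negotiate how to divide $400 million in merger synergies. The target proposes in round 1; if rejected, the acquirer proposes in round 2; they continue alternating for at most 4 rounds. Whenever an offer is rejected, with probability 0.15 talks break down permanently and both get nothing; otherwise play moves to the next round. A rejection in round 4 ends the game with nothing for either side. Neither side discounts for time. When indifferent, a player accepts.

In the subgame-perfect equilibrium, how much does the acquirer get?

296.65

Round 4 (the acquirer proposes): rejection yields 0 for the target; the acquirer offers 0 and keeps 400.
Round 3 (the target proposes): rejecting gives the acquirer an expected 0.85 × 400 = 340; the target offers that and keeps 60.
Round 2 (the acquirer proposes): rejecting gives the target an expected 0.85 × 60 = 51. The acquirer offers 51 and keeps 400 − 51 = 349.
Round 1 (the target proposes): rejecting gives the acquirer an expected 0.85 × 349 = 296.65; the target offers that and keeps 103.35.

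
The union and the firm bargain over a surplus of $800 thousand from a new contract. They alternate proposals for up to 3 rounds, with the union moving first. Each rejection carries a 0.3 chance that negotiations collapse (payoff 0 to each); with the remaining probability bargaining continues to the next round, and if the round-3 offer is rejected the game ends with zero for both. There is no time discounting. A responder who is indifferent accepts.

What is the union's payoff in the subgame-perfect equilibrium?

632

Round 3 (the union proposes): rejection yields 0 for the firm; the union offers 0 and keeps 800.
Round 2 (the firm proposes): rejecting gives the union an expected 0.7 × 800 = 560, so the firm offers 560, keeping 240.
Round 1 (the union proposes): rejecting gives the firm an expected 0.7 × 240 = 168; the union offers that and keeps 632.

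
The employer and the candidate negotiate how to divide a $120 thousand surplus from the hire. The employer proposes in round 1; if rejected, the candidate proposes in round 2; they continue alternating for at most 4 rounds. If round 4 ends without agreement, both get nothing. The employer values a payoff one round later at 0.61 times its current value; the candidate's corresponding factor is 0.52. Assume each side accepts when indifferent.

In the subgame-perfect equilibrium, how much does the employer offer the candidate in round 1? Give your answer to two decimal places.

44.13

Round 4 (the candidate proposes): rejection yields 0 for the employer; the candidate offers 0 and keeps 120.
Round 3 (the employer proposes): the candidate can get 120 next round, worth 0.52 × 120 = 62.4 now; the employer offers that and keeps 57.6.
Round 2 (the candidate proposes): the employer can get 57.6 next round, worth 0.61 × 57.6 = 35.136 now, so the candidate offers 35.136, keeping 84.864.
Round 1 (the employer proposes): the candidate can get 84.864 next round, worth 0.52 × 84.864 = 44.12928 now, so the employer offers 44.12928, keeping 75.87072.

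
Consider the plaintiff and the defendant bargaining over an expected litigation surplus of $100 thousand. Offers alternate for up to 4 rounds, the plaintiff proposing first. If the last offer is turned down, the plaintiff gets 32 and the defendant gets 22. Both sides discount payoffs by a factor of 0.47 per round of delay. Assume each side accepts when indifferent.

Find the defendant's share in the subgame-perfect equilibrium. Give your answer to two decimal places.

31.97

Round 4 (the defendant proposes): the plaintiff gets 32 if talks fail, so the defendant offers 32 and keeps 68.
Round 3 (the plaintiff proposes): the defendant can get 68 next round, worth 0.47 × 68 = 31.96 now; the plaintiff offers that and keeps 68.04.
Round 2 (the defendant proposes): the plaintiff can get 68.04 next round, worth 0.47 × 68.04 = 31.9788 now; the defendant offers that and keeps 68.0212.
Round 1 (the plaintiff proposes): the defendant can get 68.0212 next round, worth 0.47 × 68.0212 = 31.969964 now. The plaintiff offers 31.969964 and keeps 100 − 31.969964 = 68.030036.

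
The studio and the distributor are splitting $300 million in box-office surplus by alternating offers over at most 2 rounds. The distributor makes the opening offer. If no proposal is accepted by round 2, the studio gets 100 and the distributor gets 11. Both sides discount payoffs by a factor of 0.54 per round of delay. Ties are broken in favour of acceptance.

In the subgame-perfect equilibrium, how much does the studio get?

Round 2 (the studio proposes): the distributor gets 11 if talks fail, so the studio offers 11 and keeps 289.
Round 1 (the distributor proposes): the studio can get 289 next round, worth 0.54 × 289 = 156.06 now. The distributor offers 156.06 and keeps 300 − 156.06 = 143.94.

156.06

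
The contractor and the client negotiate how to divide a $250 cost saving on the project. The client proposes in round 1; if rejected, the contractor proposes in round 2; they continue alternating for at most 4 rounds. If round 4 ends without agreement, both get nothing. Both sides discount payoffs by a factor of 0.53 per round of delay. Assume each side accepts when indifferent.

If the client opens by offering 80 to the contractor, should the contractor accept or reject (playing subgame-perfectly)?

Work out the contractor's continuation value if the offer is rejected.
Round 4 (the contractor proposes): the client will accept anything ≥ 0, so the contractor offers 0 and keeps 250.
Round 3 (the client proposes): the contractor can get 250 next round, worth 0.53 × 250 = 132.5 now; the client offers that and keeps 117.5.
Round 2 (the contractor proposes): the client can get 117.5 next round, worth 0.53 × 117.5 = 62.275 now; the contractor offers that and keeps 187.725.
So by rejecting in round 1, the contractor gets 187.725 next round, worth 0.53 × 187.725 = 99.49425 now.
Offer 80 < 99.49425, so the contractor rejects.

Reject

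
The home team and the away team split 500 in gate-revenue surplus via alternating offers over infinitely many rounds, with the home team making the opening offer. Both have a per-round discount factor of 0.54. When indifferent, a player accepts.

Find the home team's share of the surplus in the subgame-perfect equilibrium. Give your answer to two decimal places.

324.68

Let x be the home team's share when the home team proposes and y be the away team's share when the away team proposes.
The away team accepts iff offered ≥ 0.54·y, so x = 500 − 0.54y. Symmetrically y = 500 − 0.54x.
Substituting: x = 500 − 0.54(500 − 0.54x), giving x(1 − 0.54·0.54) = 500(1 − 0.54).
So x = 500 × 0.46 / 0.7084 ≈ 324.6753, and the away team receives 500 − x ≈ 175.3247.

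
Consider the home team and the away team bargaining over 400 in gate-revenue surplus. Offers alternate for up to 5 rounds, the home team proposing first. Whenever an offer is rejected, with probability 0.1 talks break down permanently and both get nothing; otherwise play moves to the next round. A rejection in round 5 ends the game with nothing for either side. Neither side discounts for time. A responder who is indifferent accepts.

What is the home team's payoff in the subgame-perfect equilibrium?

Round 5 (the home team proposes): the away team will accept anything ≥ 0, so the home team offers 0 and keeps 400.
Round 4 (the away team proposes): rejecting gives the home team an expected 0.9 × 400 = 360, so the away team offers 360, keeping 40.
Round 3 (the home team proposes): rejecting gives the away team an expected 0.9 × 40 = 36. The home team offers 36 and keeps 400 − 36 = 364.
Round 2 (the away team proposes): rejecting gives the home team an expected 0.9 × 364 = 327.6, so the away team offers 327.6, keeping 72.4.
Round 1 (the home team proposes): rejecting gives the away team an expected 0.9 × 72.4 = 65.16, so the home team offers 65.16, keeping 334.84.

334.84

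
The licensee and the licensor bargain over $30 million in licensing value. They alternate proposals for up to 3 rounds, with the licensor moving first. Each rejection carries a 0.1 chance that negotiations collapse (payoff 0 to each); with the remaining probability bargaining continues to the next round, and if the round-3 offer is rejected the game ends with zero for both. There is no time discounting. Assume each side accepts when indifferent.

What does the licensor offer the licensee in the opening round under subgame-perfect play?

By backward induction:
Round 3 (the licensor proposes): the licensee will accept anything ≥ 0, so the licensor offers 0 and keeps 30.
Round 2 (the licensee proposes): rejecting gives the licensor an expected 0.9 × 30 = 27; the licensee offers that and keeps 3.
Round 1 (the licensor proposes): rejecting gives the licensee an expected 0.9 × 3 = 2.7; the licensor offers that and keeps 27.3.

2.7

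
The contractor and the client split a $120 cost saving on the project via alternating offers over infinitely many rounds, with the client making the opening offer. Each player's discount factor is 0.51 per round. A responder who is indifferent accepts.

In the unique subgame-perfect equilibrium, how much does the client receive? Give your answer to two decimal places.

In a stationary SPE each proposer offers the other exactly their discounted continuation value.
If the client keeps x when proposing and the contractor keeps y when proposing, then x = 120 − 0.51y and y = 120 − 0.51x.
Solving: x = 120(1 − 0.51) / (1 − 0.51·0.51) = 58.8 / 0.7399 ≈ 79.4702.
The contractor gets 120 − 79.4702 ≈ 40.5298.

79.47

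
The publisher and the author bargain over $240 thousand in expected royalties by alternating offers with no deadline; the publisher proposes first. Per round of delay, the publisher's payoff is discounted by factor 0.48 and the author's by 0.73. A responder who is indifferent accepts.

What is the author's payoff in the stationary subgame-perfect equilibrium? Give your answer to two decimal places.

When the publisher proposes, the author accepts any offer worth at least 0.73 times what the author would get by proposing next round; and vice versa.
This gives x = 240 − 0.73y and y = 240 − 0.48x, where x and y are each side's share when it proposes.
Hence (1 − 0.73·0.48)x = 240(1 − 0.73), i.e. 0.6496·x = 64.8.
x ≈ 99.7537; the author's share is 240 − x ≈ 140.2463.

140.25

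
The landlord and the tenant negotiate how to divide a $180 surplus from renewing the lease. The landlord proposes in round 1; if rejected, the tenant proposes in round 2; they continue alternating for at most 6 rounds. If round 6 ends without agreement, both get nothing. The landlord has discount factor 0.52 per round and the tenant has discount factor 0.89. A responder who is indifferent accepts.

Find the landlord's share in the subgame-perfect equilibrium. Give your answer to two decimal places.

Work backward from the last round.
Round 6 (the tenant proposes): rejection yields 0 for the landlord; the tenant offers 0 and keeps 180.
Round 5 (the landlord proposes): the tenant can get 180 next round, worth 0.89 × 180 = 160.2 now, so the landlord offers 160.2, keeping 19.8.
Round 4 (the tenant proposes): the landlord can get 19.8 next round, worth 0.52 × 19.8 = 10.296 now, so the tenant offers 10.296, keeping 169.704.
Round 3 (the landlord proposes): the tenant can get 169.704 next round, worth 0.89 × 169.704 = 151.03656 now. The landlord offers 151.03656 and keeps 180 − 151.03656 = 28.96344.
Round 2 (the tenant proposes): the landlord can get 28.96344 next round, worth 0.52 × 28.96344 = 15.0609888 now. The tenant offers 15.0609888 and keeps 180 − 15.0609888 = 164.9390112.
Round 1 (the landlord proposes): the tenant can get 164.9390112 next round, worth 0.89 × 164.9390112 = 146.795719968 now. The landlord offers 146.795719968 and keeps 180 − 146.795719968 = 33.204280032.

33.20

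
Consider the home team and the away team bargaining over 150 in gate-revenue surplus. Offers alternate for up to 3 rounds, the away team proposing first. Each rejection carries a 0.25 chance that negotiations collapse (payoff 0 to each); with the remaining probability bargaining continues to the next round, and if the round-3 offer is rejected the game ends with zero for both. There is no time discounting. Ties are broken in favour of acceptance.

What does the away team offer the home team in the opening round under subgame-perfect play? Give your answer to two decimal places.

28.13

Round 3 (the away team proposes): the home team will accept anything ≥ 0, so the away team offers 0 and keeps 150.
Round 2 (the home team proposes): rejecting gives the away team an expected 0.75 × 150 = 112.5, so the home team offers 112.5, keeping 37.5.
Round 1 (the away team proposes): rejecting gives the home team an expected 0.75 × 37.5 = 28.125, so the away team offers 28.125, keeping 121.875.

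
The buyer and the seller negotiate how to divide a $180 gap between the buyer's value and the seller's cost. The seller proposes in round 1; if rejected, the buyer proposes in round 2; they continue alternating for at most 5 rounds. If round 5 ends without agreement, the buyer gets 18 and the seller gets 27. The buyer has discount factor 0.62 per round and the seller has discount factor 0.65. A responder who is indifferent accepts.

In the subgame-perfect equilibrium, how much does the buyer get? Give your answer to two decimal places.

57.72

Round 5 (the seller proposes): the buyer gets 18 if talks fail, so the seller offers 18 and keeps 162.
Round 4 (the buyer proposes): the seller can get 162 next round, worth 0.65 × 162 = 105.3 now, so the buyer offers 105.3, keeping 74.7.
Round 3 (the seller proposes): the buyer can get 74.7 next round, worth 0.62 × 74.7 = 46.314 now; the seller offers that and keeps 133.686.
Round 2 (the buyer proposes): the seller can get 133.686 next round, worth 0.65 × 133.686 = 86.8959 now, so the buyer offers 86.8959, keeping 93.1041.
Round 1 (the seller proposes): the buyer can get 93.1041 next round, worth 0.62 × 93.1041 = 57.724542 now; the seller offers that and keeps 122.275458.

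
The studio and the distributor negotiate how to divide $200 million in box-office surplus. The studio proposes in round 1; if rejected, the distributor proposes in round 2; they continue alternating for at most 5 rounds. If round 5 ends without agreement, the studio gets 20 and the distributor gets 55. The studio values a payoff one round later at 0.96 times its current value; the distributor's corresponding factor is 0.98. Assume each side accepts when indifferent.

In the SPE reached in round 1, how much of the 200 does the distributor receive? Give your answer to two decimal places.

Work backward from the last round.
Round 5 (the studio proposes): the distributor gets 55 if talks fail, so the studio offers 55 and keeps 145.
Round 4 (the distributor proposes): the studio can get 145 next round, worth 0.96 × 145 = 139.2 now, so the distributor offers 139.2, keeping 60.8.
Round 3 (the studio proposes): the distributor can get 60.8 next round, worth 0.98 × 60.8 = 59.584 now. The studio offers 59.584 and keeps 200 − 59.584 = 140.416.
Round 2 (the distributor proposes): the studio can get 140.416 next round, worth 0.96 × 140.416 = 134.79936 now, so the distributor offers 134.79936, keeping 65.20064.
Round 1 (the studio proposes): the distributor can get 65.20064 next round, worth 0.98 × 65.20064 = 63.8966272 now, so the studio offers 63.8966272, keeping 136.1033728.

63.90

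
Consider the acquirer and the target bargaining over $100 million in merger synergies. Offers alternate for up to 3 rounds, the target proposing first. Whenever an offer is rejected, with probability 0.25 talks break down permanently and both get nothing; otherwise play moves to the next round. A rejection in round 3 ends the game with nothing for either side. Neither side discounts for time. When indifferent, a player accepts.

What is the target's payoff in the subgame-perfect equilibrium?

Round 3 (the target proposes): the acquirer will accept anything ≥ 0, so the target offers 0 and keeps 100.
Round 2 (the acquirer proposes): rejecting gives the target an expected 0.75 × 100 = 75. The acquirer offers 75 and keeps 100 − 75 = 25.
Round 1 (the target proposes): rejecting gives the acquirer an expected 0.75 × 25 = 18.75, so the target offers 18.75, keeping 81.25.

81.25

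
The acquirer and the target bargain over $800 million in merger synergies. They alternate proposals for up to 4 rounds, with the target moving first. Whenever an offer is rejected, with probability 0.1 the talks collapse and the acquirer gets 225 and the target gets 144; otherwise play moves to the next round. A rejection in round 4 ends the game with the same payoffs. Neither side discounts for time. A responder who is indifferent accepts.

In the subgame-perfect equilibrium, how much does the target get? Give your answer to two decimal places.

222.01

Round 4 (the acquirer proposes): the target gets 144 if talks fail, so the acquirer offers 144 and keeps 656.
Round 3 (the target proposes): rejecting gives the acquirer an expected 0.9 × 656 + 0.1 × 225 = 612.9; the target offers that and keeps 187.1.
Round 2 (the acquirer proposes): rejecting gives the target an expected 0.9 × 187.1 + 0.1 × 144 = 182.79, so the acquirer offers 182.79, keeping 617.21.
Round 1 (the target proposes): rejecting gives the acquirer an expected 0.9 × 617.21 + 0.1 × 225 = 577.989, so the target offers 577.989, keeping 222.011.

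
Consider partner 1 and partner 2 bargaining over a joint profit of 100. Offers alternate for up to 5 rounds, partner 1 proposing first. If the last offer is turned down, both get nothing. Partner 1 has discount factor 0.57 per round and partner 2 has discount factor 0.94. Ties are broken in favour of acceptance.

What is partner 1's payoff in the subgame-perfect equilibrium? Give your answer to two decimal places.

Round 5 (partner 1 proposes): partner 2 will accept anything ≥ 0, so partner 1 offers 0 and keeps 100.
Round 4 (partner 2 proposes): partner 1 can get 100 next round, worth 0.57 × 100 = 57 now; partner 2 offers that and keeps 43.
Round 3 (partner 1 proposes): partner 2 can get 43 next round, worth 0.94 × 43 = 40.42 now; partner 1 offers that and keeps 59.58.
Round 2 (partner 2 proposes): partner 1 can get 59.58 next round, worth 0.57 × 59.58 = 33.9606 now. Partner 2 offers 33.9606 and keeps 100 − 33.9606 = 66.0394.
Round 1 (partner 1 proposes): partner 2 can get 66.0394 next round, worth 0.94 × 66.0394 = 62.077036 now. Partner 1 offers 62.077036 and keeps 100 − 62.077036 = 37.922964.

37.92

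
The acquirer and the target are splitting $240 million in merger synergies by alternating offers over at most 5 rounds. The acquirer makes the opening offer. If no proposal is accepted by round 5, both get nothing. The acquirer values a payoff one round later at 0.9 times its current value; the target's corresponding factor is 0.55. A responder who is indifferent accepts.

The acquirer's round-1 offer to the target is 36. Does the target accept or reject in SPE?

Accept

Round 5 (the acquirer proposes): rejection yields 0 for the target; the acquirer offers 0 and keeps 240.
Round 4 (the target proposes): the acquirer can get 240 next round, worth 0.9 × 240 = 216 now. The target offers 216 and keeps 240 − 216 = 24.
Round 3 (the acquirer proposes): the target can get 24 next round, worth 0.55 × 24 = 13.2 now, so the acquirer offers 13.2, keeping 226.8.
Round 2 (the target proposes): the acquirer can get 226.8 next round, worth 0.9 × 226.8 = 204.12 now, so the target offers 204.12, keeping 35.88.
So by rejecting in round 1, the target gets 35.88 next round, worth 0.55 × 35.88 = 19.734 now.
Offer 36 ≥ 19.734, so the target accepts.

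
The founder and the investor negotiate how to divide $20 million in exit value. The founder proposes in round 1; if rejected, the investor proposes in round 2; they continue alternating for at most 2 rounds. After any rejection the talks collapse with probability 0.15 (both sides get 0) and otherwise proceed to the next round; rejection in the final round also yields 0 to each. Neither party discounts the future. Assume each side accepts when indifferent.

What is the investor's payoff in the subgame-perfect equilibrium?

Round 2 (the investor proposes): the founder will accept anything ≥ 0, so the investor offers 0 and keeps 20.
Round 1 (the founder proposes): rejecting gives the investor an expected 0.85 × 20 = 17. The founder offers 17 and keeps 20 − 17 = 3.

17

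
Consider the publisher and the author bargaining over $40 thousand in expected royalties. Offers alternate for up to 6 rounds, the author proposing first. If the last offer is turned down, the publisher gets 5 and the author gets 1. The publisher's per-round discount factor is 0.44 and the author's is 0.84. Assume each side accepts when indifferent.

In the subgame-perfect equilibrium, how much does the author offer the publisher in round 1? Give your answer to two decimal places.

6.20

Round 6 (the publisher proposes): the author gets 1 if talks fail, so the publisher offers 1 and keeps 39.
Round 5 (the author proposes): the publisher can get 39 next round, worth 0.44 × 39 = 17.16 now. The author offers 17.16 and keeps 40 − 17.16 = 22.84.
Round 4 (the publisher proposes): the author can get 22.84 next round, worth 0.84 × 22.84 = 19.1856 now, so the publisher offers 19.1856, keeping 20.8144.
Round 3 (the author proposes): the publisher can get 20.8144 next round, worth 0.44 × 20.8144 = 9.158336 now, so the author offers 9.158336, keeping 30.841664.
Round 2 (the publisher proposes): the author can get 30.841664 next round, worth 0.84 × 30.841664 = 25.90699776 now, so the publisher offers 25.90699776, keeping 14.09300224.
Round 1 (the author proposes): the publisher can get 14.09300224 next round, worth 0.44 × 14.09300224 = 6.2009209856 now, so the author offers 6.2009209856, keeping 33.7990790144.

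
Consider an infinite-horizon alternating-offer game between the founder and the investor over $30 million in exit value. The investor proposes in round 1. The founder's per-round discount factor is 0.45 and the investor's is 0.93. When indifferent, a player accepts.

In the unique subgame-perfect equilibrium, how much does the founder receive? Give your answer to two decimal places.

1.63

Let x be the investor's share when the investor proposes and y be the founder's share when the founder proposes.
The founder accepts iff offered ≥ 0.45·y, so x = 30 − 0.45y. Symmetrically y = 30 − 0.93x.
Substituting: x = 30 − 0.45(30 − 0.93x), giving x(1 − 0.93·0.45) = 30(1 − 0.45).
So x = 30 × 0.55 / 0.5815 ≈ 28.3749, and the founder receives 30 − x ≈ 1.6251.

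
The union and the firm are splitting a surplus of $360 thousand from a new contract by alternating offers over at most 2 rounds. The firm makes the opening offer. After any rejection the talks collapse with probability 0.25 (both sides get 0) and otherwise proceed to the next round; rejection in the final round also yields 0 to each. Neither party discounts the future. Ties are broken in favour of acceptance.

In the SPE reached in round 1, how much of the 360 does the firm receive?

Round 2 (the union proposes): rejection yields 0 for the firm; the union offers 0 and keeps 360.
Round 1 (the firm proposes): rejecting gives the union an expected 0.75 × 360 = 270, so the firm offers 270, keeping 90.

90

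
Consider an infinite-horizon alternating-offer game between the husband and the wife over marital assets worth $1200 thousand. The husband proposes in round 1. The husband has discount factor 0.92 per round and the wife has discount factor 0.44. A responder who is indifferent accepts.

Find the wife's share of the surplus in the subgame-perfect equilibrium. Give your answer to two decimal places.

Let x be the husband's share when the husband proposes and y be the wife's share when the wife proposes.
The wife accepts iff offered ≥ 0.44·y, so x = 1200 − 0.44y. Symmetrically y = 1200 − 0.92x.
Substituting: x = 1200 − 0.44(1200 − 0.92x), giving x(1 − 0.92·0.44) = 1200(1 − 0.44).
So x = 1200 × 0.56 / 0.5952 ≈ 1129.0323, and the wife receives 1200 − x ≈ 70.9677.

70.97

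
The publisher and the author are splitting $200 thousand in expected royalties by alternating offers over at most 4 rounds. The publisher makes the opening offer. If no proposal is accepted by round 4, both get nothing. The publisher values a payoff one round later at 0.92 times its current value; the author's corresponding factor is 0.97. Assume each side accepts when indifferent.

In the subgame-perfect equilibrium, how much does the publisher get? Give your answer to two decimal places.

Round 4 (the author proposes): the publisher will accept anything ≥ 0, so the author offers 0 and keeps 200.
Round 3 (the publisher proposes): the author can get 200 next round, worth 0.97 × 200 = 194 now; the publisher offers that and keeps 6.
Round 2 (the author proposes): the publisher can get 6 next round, worth 0.92 × 6 = 5.52 now; the author offers that and keeps 194.48.
Round 1 (the publisher proposes): the author can get 194.48 next round, worth 0.97 × 194.48 = 188.6456 now; the publisher offers that and keeps 11.3544.

11.35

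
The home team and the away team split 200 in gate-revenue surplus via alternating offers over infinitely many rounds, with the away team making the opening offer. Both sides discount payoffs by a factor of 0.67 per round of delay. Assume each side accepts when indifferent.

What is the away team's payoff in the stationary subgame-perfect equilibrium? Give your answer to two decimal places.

Let x be the away team's share when the away team proposes and y be the home team's share when the home team proposes.
The home team accepts iff offered ≥ 0.67·y, so x = 200 − 0.67y. Symmetrically y = 200 − 0.67x.
Substituting: x = 200 − 0.67(200 − 0.67x), giving x(1 − 0.67·0.67) = 200(1 − 0.67).
So x = 200 × 0.33 / 0.5511 ≈ 119.7605, and the home team receives 200 − x ≈ 80.2395.

119.76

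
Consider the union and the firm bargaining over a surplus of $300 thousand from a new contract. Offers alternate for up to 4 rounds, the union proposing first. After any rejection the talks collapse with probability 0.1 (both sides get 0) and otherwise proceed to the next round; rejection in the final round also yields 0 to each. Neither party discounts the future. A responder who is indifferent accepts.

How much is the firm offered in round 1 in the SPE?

245.7

Round 4 (the firm proposes): rejection yields 0 for the union; the firm offers 0 and keeps 300.
Round 3 (the union proposes): rejecting gives the firm an expected 0.9 × 300 = 270. The union offers 270 and keeps 300 − 270 = 30.
Round 2 (the firm proposes): rejecting gives the union an expected 0.9 × 30 = 27. The firm offers 27 and keeps 300 − 27 = 273.
Round 1 (the union proposes): rejecting gives the firm an expected 0.9 × 273 = 245.7. The union offers 245.7 and keeps 300 − 245.7 = 54.3.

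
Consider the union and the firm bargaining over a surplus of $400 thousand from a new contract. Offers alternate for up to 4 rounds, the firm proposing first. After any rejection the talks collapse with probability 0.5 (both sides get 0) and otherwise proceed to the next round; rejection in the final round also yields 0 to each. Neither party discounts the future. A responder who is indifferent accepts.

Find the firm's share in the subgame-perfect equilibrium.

By backward induction:
Round 4 (the union proposes): the firm will accept anything ≥ 0, so the union offers 0 and keeps 400.
Round 3 (the firm proposes): rejecting gives the union an expected 0.5 × 400 = 200, so the firm offers 200, keeping 200.
Round 2 (the union proposes): rejecting gives the firm an expected 0.5 × 200 = 100, so the union offers 100, keeping 300.
Round 1 (the firm proposes): rejecting gives the union an expected 0.5 × 300 = 150. The firm offers 150 and keeps 400 − 150 = 250.

250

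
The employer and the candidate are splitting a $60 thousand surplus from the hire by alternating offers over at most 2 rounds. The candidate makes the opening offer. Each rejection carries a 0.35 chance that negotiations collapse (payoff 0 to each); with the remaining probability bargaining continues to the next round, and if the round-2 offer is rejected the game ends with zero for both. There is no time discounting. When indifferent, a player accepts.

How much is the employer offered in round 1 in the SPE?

Round 2 (the employer proposes): the candidate will accept anything ≥ 0, so the employer offers 0 and keeps 60.
Round 1 (the candidate proposes): rejecting gives the employer an expected 0.65 × 60 = 39. The candidate offers 39 and keeps 60 − 39 = 21.

39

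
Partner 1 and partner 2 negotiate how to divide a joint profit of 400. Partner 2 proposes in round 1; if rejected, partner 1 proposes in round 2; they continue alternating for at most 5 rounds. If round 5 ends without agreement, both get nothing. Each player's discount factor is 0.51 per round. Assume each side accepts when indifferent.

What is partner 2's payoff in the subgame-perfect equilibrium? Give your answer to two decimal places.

Round 5 (partner 2 proposes): partner 1 will accept anything ≥ 0, so partner 2 offers 0 and keeps 400.
Round 4 (partner 1 proposes): partner 2 can get 400 next round, worth 0.51 × 400 = 204 now; partner 1 offers that and keeps 196.
Round 3 (partner 2 proposes): partner 1 can get 196 next round, worth 0.51 × 196 = 99.96 now, so partner 2 offers 99.96, keeping 300.04.
Round 2 (partner 1 proposes): partner 2 can get 300.04 next round, worth 0.51 × 300.04 = 153.0204 now, so partner 1 offers 153.0204, keeping 246.9796.
Round 1 (partner 2 proposes): partner 1 can get 246.9796 next round, worth 0.51 × 246.9796 = 125.959596 now. Partner 2 offers 125.959596 and keeps 400 − 125.959596 = 274.040404.

274.04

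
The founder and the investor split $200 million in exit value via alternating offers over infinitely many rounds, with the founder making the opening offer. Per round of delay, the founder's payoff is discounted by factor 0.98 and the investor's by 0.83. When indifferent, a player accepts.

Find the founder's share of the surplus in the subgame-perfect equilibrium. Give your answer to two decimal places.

182.21

When the founder proposes, the investor accepts any offer worth at least 0.83 times what the investor would get by proposing next round; and vice versa.
This gives x = 200 − 0.83y and y = 200 − 0.98x, where x and y are each side's share when it proposes.
Hence (1 − 0.83·0.98)x = 200(1 − 0.83), i.e. 0.1866·x = 34.
x ≈ 182.2079; the investor's share is 200 − x ≈ 17.7921.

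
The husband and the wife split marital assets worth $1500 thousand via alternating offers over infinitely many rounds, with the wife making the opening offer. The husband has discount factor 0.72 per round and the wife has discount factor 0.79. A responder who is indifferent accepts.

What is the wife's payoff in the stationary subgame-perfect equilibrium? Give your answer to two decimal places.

974.03

Let x be the wife's share when the wife proposes and y be the husband's share when the husband proposes.
The husband accepts iff offered ≥ 0.72·y, so x = 1500 − 0.72y. Symmetrically y = 1500 − 0.79x.
Substituting: x = 1500 − 0.72(1500 − 0.79x), giving x(1 − 0.79·0.72) = 1500(1 − 0.72).
So x = 1500 × 0.28 / 0.4312 ≈ 974.0260, and the husband receives 1500 − x ≈ 525.9740.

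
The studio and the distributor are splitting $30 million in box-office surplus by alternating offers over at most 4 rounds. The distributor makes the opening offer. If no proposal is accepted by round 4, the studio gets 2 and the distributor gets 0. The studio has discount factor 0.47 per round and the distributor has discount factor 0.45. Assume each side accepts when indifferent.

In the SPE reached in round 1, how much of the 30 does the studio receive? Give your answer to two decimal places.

Work backward from the last round.
Round 4 (the studio proposes): rejection yields 0 for the distributor; the studio offers 0 and keeps 30.
Round 3 (the distributor proposes): the studio can get 30 next round, worth 0.47 × 30 = 14.1 now. The distributor offers 14.1 and keeps 30 − 14.1 = 15.9.
Round 2 (the studio proposes): the distributor can get 15.9 next round, worth 0.45 × 15.9 = 7.155 now, so the studio offers 7.155, keeping 22.845.
Round 1 (the distributor proposes): the studio can get 22.845 next round, worth 0.47 × 22.845 = 10.73715 now, so the distributor offers 10.73715, keeping 19.26285.

10.74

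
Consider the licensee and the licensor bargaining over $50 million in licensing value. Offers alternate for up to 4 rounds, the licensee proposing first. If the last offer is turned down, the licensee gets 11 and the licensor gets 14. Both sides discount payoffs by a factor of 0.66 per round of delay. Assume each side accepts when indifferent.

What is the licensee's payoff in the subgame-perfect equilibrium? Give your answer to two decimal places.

27.57

Round 4 (the licensor proposes): the licensee gets 11 if talks fail, so the licensor offers 11 and keeps 39.
Round 3 (the licensee proposes): the licensor can get 39 next round, worth 0.66 × 39 = 25.74 now. The licensee offers 25.74 and keeps 50 − 25.74 = 24.26.
Round 2 (the licensor proposes): the licensee can get 24.26 next round, worth 0.66 × 24.26 = 16.0116 now; the licensor offers that and keeps 33.9884.
Round 1 (the licensee proposes): the licensor can get 33.9884 next round, worth 0.66 × 33.9884 = 22.432344 now, so the licensee offers 22.432344, keeping 27.567656.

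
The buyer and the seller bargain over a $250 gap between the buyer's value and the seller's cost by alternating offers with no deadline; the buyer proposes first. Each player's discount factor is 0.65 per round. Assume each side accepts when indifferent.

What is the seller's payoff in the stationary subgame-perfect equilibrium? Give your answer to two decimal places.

In a stationary SPE each proposer offers the other exactly their discounted continuation value.
If the buyer keeps x when proposing and the seller keeps y when proposing, then x = 250 − 0.65y and y = 250 − 0.65x.
Solving: x = 250(1 − 0.65) / (1 − 0.65·0.65) = 87.5 / 0.5775 ≈ 151.5152.
The seller gets 250 − 151.5152 ≈ 98.4848.

98.48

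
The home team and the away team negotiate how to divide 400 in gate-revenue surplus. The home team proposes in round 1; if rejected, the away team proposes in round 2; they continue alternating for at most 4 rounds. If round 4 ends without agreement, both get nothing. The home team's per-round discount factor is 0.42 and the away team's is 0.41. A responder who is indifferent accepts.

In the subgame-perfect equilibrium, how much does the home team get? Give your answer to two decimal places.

By backward induction:
Round 4 (the away team proposes): rejection yields 0 for the home team; the away team offers 0 and keeps 400.
Round 3 (the home team proposes): the away team can get 400 next round, worth 0.41 × 400 = 164 now. The home team offers 164 and keeps 400 − 164 = 236.
Round 2 (the away team proposes): the home team can get 236 next round, worth 0.42 × 236 = 99.12 now. The away team offers 99.12 and keeps 400 − 99.12 = 300.88.
Round 1 (the home team proposes): the away team can get 300.88 next round, worth 0.41 × 300.88 = 123.3608 now; the home team offers that and keeps 276.6392.

276.64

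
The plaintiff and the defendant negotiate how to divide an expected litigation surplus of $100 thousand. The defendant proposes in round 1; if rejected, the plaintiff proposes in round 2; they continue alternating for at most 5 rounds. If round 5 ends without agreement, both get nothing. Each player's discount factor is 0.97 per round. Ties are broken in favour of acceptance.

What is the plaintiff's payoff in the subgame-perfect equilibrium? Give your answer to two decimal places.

Round 5 (the defendant proposes): the plaintiff will accept anything ≥ 0, so the defendant offers 0 and keeps 100.
Round 4 (the plaintiff proposes): the defendant can get 100 next round, worth 0.97 × 100 = 97 now, so the plaintiff offers 97, keeping 3.
Round 3 (the defendant proposes): the plaintiff can get 3 next round, worth 0.97 × 3 = 2.91 now; the defendant offers that and keeps 97.09.
Round 2 (the plaintiff proposes): the defendant can get 97.09 next round, worth 0.97 × 97.09 = 94.1773 now. The plaintiff offers 94.1773 and keeps 100 − 94.1773 = 5.8227.
Round 1 (the defendant proposes): the plaintiff can get 5.8227 next round, worth 0.97 × 5.8227 = 5.648019 now. The defendant offers 5.648019 and keeps 100 − 5.648019 = 94.351981.

5.65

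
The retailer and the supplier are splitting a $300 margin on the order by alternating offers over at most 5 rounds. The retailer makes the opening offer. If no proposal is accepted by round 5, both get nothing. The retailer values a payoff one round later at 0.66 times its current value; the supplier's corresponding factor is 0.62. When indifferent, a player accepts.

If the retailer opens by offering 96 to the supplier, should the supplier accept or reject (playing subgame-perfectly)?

Accept

Round 5 (the retailer proposes): rejection yields 0 for the supplier; the retailer offers 0 and keeps 300.
Round 4 (the supplier proposes): the retailer can get 300 next round, worth 0.66 × 300 = 198 now, so the supplier offers 198, keeping 102.
Round 3 (the retailer proposes): the supplier can get 102 next round, worth 0.62 × 102 = 63.24 now, so the retailer offers 63.24, keeping 236.76.
Round 2 (the supplier proposes): the retailer can get 236.76 next round, worth 0.66 × 236.76 = 156.2616 now. The supplier offers 156.2616 and keeps 300 − 156.2616 = 143.7384.
So by rejecting in round 1, the supplier gets 143.7384 next round, worth 0.62 × 143.7384 = 89.117808 now.
Offer 96 ≥ 89.117808, so the supplier accepts.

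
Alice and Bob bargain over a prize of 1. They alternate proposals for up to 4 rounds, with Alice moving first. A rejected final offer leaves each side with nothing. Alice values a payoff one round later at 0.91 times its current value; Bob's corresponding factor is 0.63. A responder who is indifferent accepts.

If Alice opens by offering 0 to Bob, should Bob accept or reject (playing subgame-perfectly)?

Reject

Round 4 (Bob proposes): rejection yields 0 for Alice; Bob offers 0 and keeps 1.
Round 3 (Alice proposes): Bob can get 1 next round, worth 0.63 × 1 = 0.63 now. Alice offers 0.63 and keeps 1 − 0.63 = 0.37.
Round 2 (Bob proposes): Alice can get 0.37 next round, worth 0.91 × 0.37 = 0.3367 now, so Bob offers 0.3367, keeping 0.6633.
So by rejecting in round 1, Bob gets 0.6633 next round, worth 0.63 × 0.6633 = 0.417879 now.
Offer 0 < 0.417879, so Bob rejects.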